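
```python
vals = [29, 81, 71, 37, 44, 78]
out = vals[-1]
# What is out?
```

vals has length 6. Negative index -1 maps to positive index 6 + (-1) = 5. vals[5] = 78.

78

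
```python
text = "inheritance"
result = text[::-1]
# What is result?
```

text has length 11. The slice text[::-1] selects indices [10, 9, 8, 7, 6, 5, 4, 3, 2, 1, 0] (10->'e', 9->'c', 8->'n', 7->'a', 6->'t', 5->'i', 4->'r', 3->'e', 2->'h', 1->'n', 0->'i'), giving 'ecnatirehni'.

'ecnatirehni'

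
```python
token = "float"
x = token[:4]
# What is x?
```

token has length 5. The slice token[:4] selects indices [0, 1, 2, 3] (0->'f', 1->'l', 2->'o', 3->'a'), giving 'floa'.

'floa'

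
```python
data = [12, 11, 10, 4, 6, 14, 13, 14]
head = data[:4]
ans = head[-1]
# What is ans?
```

data has length 8. The slice data[:4] selects indices [0, 1, 2, 3] (0->12, 1->11, 2->10, 3->4), giving [12, 11, 10, 4]. So head = [12, 11, 10, 4]. Then head[-1] = 4.

4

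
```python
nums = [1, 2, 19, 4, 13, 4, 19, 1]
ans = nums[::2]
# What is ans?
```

nums has length 8. The slice nums[::2] selects indices [0, 2, 4, 6] (0->1, 2->19, 4->13, 6->19), giving [1, 19, 13, 19].

[1, 19, 13, 19]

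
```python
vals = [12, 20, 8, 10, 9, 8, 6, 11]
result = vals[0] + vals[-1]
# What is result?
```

vals has length 8. vals[0] = 12.
vals has length 8. Negative index -1 maps to positive index 8 + (-1) = 7. vals[7] = 11.
Sum: 12 + 11 = 23.

23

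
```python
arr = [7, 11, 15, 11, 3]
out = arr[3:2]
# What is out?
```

arr has length 5. The slice arr[3:2] resolves to an empty index range, so the result is [].

[]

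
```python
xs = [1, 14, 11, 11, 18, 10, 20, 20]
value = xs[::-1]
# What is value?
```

xs has length 8. The slice xs[::-1] selects indices [7, 6, 5, 4, 3, 2, 1, 0] (7->20, 6->20, 5->10, 4->18, 3->11, 2->11, 1->14, 0->1), giving [20, 20, 10, 18, 11, 11, 14, 1].

[20, 20, 10, 18, 11, 11, 14, 1]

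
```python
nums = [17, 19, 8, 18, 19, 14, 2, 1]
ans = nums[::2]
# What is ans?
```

nums has length 8. The slice nums[::2] selects indices [0, 2, 4, 6] (0->17, 2->8, 4->19, 6->2), giving [17, 8, 19, 2].

[17, 8, 19, 2]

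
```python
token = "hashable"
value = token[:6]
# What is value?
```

token has length 8. The slice token[:6] selects indices [0, 1, 2, 3, 4, 5] (0->'h', 1->'a', 2->'s', 3->'h', 4->'a', 5->'b'), giving 'hashab'.

'hashab'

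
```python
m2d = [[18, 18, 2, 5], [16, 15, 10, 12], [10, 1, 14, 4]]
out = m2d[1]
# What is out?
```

m2d has 3 rows. Row 1 is [16, 15, 10, 12].

[16, 15, 10, 12]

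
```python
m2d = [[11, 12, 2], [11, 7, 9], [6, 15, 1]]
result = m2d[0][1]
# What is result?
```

m2d[0] = [11, 12, 2]. Taking column 1 of that row yields 12.

12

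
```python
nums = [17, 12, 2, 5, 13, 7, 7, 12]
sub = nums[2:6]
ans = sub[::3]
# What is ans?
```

nums has length 8. The slice nums[2:6] selects indices [2, 3, 4, 5] (2->2, 3->5, 4->13, 5->7), giving [2, 5, 13, 7]. So sub = [2, 5, 13, 7]. sub has length 4. The slice sub[::3] selects indices [0, 3] (0->2, 3->7), giving [2, 7].

[2, 7]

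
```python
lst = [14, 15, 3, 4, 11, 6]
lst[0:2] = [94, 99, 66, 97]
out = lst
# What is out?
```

lst starts as [14, 15, 3, 4, 11, 6] (length 6). The slice lst[0:2] covers indices [0, 1] with values [14, 15]. Replacing that slice with [94, 99, 66, 97] (different length) produces [94, 99, 66, 97, 3, 4, 11, 6].

[94, 99, 66, 97, 3, 4, 11, 6]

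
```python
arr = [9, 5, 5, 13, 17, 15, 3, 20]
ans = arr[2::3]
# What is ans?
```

arr has length 8. The slice arr[2::3] selects indices [2, 5] (2->5, 5->15), giving [5, 15].

[5, 15]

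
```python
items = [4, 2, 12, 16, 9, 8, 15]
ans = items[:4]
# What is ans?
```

items has length 7. The slice items[:4] selects indices [0, 1, 2, 3] (0->4, 1->2, 2->12, 3->16), giving [4, 2, 12, 16].

[4, 2, 12, 16]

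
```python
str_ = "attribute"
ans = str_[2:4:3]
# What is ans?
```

str_ has length 9. The slice str_[2:4:3] selects indices [2] (2->'t'), giving 't'.

't'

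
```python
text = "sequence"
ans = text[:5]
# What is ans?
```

text has length 8. The slice text[:5] selects indices [0, 1, 2, 3, 4] (0->'s', 1->'e', 2->'q', 3->'u', 4->'e'), giving 'seque'.

'seque'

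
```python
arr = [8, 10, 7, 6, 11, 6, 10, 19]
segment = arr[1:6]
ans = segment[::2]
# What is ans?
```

arr has length 8. The slice arr[1:6] selects indices [1, 2, 3, 4, 5] (1->10, 2->7, 3->6, 4->11, 5->6), giving [10, 7, 6, 11, 6]. So segment = [10, 7, 6, 11, 6]. segment has length 5. The slice segment[::2] selects indices [0, 2, 4] (0->10, 2->6, 4->6), giving [10, 6, 6].

[10, 6, 6]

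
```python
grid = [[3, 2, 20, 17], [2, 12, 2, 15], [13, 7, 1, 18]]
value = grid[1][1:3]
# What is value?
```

grid[1] = [2, 12, 2, 15]. grid[1] has length 4. The slice grid[1][1:3] selects indices [1, 2] (1->12, 2->2), giving [12, 2].

[12, 2]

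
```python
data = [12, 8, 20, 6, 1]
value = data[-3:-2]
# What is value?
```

data has length 5. The slice data[-3:-2] selects indices [2] (2->20), giving [20].

[20]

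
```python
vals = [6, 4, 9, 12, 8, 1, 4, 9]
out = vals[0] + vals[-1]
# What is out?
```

vals has length 8. vals[0] = 6.
vals has length 8. Negative index -1 maps to positive index 8 + (-1) = 7. vals[7] = 9.
Sum: 6 + 9 = 15.

15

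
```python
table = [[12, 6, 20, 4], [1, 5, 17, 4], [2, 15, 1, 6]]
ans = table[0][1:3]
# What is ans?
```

table[0] = [12, 6, 20, 4]. table[0] has length 4. The slice table[0][1:3] selects indices [1, 2] (1->6, 2->20), giving [6, 20].

[6, 20]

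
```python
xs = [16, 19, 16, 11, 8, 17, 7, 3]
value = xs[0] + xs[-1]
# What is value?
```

xs has length 8. xs[0] = 16.
xs has length 8. Negative index -1 maps to positive index 8 + (-1) = 7. xs[7] = 3.
Sum: 16 + 3 = 19.

19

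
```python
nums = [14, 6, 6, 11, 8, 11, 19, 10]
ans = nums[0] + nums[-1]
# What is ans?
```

nums has length 8. nums[0] = 14.
nums has length 8. Negative index -1 maps to positive index 8 + (-1) = 7. nums[7] = 10.
Sum: 14 + 10 = 24.

24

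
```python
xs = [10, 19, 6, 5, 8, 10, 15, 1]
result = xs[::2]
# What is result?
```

xs has length 8. The slice xs[::2] selects indices [0, 2, 4, 6] (0->10, 2->6, 4->8, 6->15), giving [10, 6, 8, 15].

[10, 6, 8, 15]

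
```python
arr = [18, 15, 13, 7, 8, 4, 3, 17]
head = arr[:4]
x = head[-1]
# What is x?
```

arr has length 8. The slice arr[:4] selects indices [0, 1, 2, 3] (0->18, 1->15, 2->13, 3->7), giving [18, 15, 13, 7]. So head = [18, 15, 13, 7]. Then head[-1] = 7.

7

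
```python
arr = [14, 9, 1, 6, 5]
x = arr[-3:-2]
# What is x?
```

arr has length 5. The slice arr[-3:-2] selects indices [2] (2->1), giving [1].

[1]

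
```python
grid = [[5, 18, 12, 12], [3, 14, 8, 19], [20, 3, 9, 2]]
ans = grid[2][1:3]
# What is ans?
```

grid[2] = [20, 3, 9, 2]. grid[2] has length 4. The slice grid[2][1:3] selects indices [1, 2] (1->3, 2->9), giving [3, 9].

[3, 9]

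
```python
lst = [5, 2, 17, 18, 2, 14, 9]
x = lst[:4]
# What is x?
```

lst has length 7. The slice lst[:4] selects indices [0, 1, 2, 3] (0->5, 1->2, 2->17, 3->18), giving [5, 2, 17, 18].

[5, 2, 17, 18]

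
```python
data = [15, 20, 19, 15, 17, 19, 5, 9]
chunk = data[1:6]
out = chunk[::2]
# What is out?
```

data has length 8. The slice data[1:6] selects indices [1, 2, 3, 4, 5] (1->20, 2->19, 3->15, 4->17, 5->19), giving [20, 19, 15, 17, 19]. So chunk = [20, 19, 15, 17, 19]. chunk has length 5. The slice chunk[::2] selects indices [0, 2, 4] (0->20, 2->15, 4->19), giving [20, 15, 19].

[20, 15, 19]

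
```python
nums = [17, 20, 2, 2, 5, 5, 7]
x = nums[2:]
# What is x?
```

nums has length 7. The slice nums[2:] selects indices [2, 3, 4, 5, 6] (2->2, 3->2, 4->5, 5->5, 6->7), giving [2, 2, 5, 5, 7].

[2, 2, 5, 5, 7]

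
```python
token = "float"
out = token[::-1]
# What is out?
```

token has length 5. The slice token[::-1] selects indices [4, 3, 2, 1, 0] (4->'t', 3->'a', 2->'o', 1->'l', 0->'f'), giving 'taolf'.

'taolf'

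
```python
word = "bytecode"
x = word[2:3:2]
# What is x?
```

word has length 8. The slice word[2:3:2] selects indices [2] (2->'t'), giving 't'.

't'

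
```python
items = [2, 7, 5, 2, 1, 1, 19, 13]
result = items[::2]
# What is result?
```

items has length 8. The slice items[::2] selects indices [0, 2, 4, 6] (0->2, 2->5, 4->1, 6->19), giving [2, 5, 1, 19].

[2, 5, 1, 19]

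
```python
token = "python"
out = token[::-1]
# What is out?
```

token has length 6. The slice token[::-1] selects indices [5, 4, 3, 2, 1, 0] (5->'n', 4->'o', 3->'h', 2->'t', 1->'y', 0->'p'), giving 'nohtyp'.

'nohtyp'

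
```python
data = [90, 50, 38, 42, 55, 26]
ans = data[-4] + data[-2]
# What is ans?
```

data has length 6. Negative index -4 maps to positive index 6 + (-4) = 2. data[2] = 38.
data has length 6. Negative index -2 maps to positive index 6 + (-2) = 4. data[4] = 55.
Sum: 38 + 55 = 93.

93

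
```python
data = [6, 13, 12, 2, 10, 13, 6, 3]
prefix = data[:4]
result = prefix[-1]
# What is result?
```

data has length 8. The slice data[:4] selects indices [0, 1, 2, 3] (0->6, 1->13, 2->12, 3->2), giving [6, 13, 12, 2]. So prefix = [6, 13, 12, 2]. Then prefix[-1] = 2.

2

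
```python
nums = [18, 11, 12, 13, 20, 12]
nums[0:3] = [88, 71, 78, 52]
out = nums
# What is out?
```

nums starts as [18, 11, 12, 13, 20, 12] (length 6). The slice nums[0:3] covers indices [0, 1, 2] with values [18, 11, 12]. Replacing that slice with [88, 71, 78, 52] (different length) produces [88, 71, 78, 52, 13, 20, 12].

[88, 71, 78, 52, 13, 20, 12]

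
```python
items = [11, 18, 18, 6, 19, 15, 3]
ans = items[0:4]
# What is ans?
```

items has length 7. The slice items[0:4] selects indices [0, 1, 2, 3] (0->11, 1->18, 2->18, 3->6), giving [11, 18, 18, 6].

[11, 18, 18, 6]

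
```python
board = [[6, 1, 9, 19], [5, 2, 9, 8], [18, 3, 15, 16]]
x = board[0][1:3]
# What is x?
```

board[0] = [6, 1, 9, 19]. board[0] has length 4. The slice board[0][1:3] selects indices [1, 2] (1->1, 2->9), giving [1, 9].

[1, 9]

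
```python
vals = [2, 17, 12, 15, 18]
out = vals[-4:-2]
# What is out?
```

vals has length 5. The slice vals[-4:-2] selects indices [1, 2] (1->17, 2->12), giving [17, 12].

[17, 12]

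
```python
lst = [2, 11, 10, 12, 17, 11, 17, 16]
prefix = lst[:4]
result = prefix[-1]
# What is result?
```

lst has length 8. The slice lst[:4] selects indices [0, 1, 2, 3] (0->2, 1->11, 2->10, 3->12), giving [2, 11, 10, 12]. So prefix = [2, 11, 10, 12]. Then prefix[-1] = 12.

12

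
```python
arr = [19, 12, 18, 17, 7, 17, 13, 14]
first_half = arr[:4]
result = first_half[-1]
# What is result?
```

arr has length 8. The slice arr[:4] selects indices [0, 1, 2, 3] (0->19, 1->12, 2->18, 3->17), giving [19, 12, 18, 17]. So first_half = [19, 12, 18, 17]. Then first_half[-1] = 17.

17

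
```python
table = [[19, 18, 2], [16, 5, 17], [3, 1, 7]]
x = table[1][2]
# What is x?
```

table[1] = [16, 5, 17]. Taking column 2 of that row yields 17.

17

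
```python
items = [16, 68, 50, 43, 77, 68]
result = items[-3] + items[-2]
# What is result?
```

items has length 6. Negative index -3 maps to positive index 6 + (-3) = 3. items[3] = 43.
items has length 6. Negative index -2 maps to positive index 6 + (-2) = 4. items[4] = 77.
Sum: 43 + 77 = 120.

120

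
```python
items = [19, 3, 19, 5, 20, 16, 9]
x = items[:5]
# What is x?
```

items has length 7. The slice items[:5] selects indices [0, 1, 2, 3, 4] (0->19, 1->3, 2->19, 3->5, 4->20), giving [19, 3, 19, 5, 20].

[19, 3, 19, 5, 20]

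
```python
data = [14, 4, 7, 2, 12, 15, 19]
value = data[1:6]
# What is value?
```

data has length 7. The slice data[1:6] selects indices [1, 2, 3, 4, 5] (1->4, 2->7, 3->2, 4->12, 5->15), giving [4, 7, 2, 12, 15].

[4, 7, 2, 12, 15]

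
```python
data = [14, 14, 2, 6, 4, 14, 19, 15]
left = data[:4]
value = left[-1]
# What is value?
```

data has length 8. The slice data[:4] selects indices [0, 1, 2, 3] (0->14, 1->14, 2->2, 3->6), giving [14, 14, 2, 6]. So left = [14, 14, 2, 6]. Then left[-1] = 6.

6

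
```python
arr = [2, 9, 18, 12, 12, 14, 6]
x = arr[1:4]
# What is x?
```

arr has length 7. The slice arr[1:4] selects indices [1, 2, 3] (1->9, 2->18, 3->12), giving [9, 18, 12].

[9, 18, 12]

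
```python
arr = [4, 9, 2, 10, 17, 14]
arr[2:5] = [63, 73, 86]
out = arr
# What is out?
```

arr starts as [4, 9, 2, 10, 17, 14] (length 6). The slice arr[2:5] covers indices [2, 3, 4] with values [2, 10, 17]. Replacing that slice with [63, 73, 86] (same length) produces [4, 9, 63, 73, 86, 14].

[4, 9, 63, 73, 86, 14]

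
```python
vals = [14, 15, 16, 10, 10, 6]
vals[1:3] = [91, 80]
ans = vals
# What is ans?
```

vals starts as [14, 15, 16, 10, 10, 6] (length 6). The slice vals[1:3] covers indices [1, 2] with values [15, 16]. Replacing that slice with [91, 80] (same length) produces [14, 91, 80, 10, 10, 6].

[14, 91, 80, 10, 10, 6]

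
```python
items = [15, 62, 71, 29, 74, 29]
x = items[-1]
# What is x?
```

items has length 6. Negative index -1 maps to positive index 6 + (-1) = 5. items[5] = 29.

29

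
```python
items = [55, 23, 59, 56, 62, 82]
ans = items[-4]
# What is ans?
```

items has length 6. Negative index -4 maps to positive index 6 + (-4) = 2. items[2] = 59.

59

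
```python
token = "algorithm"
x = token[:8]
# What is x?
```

token has length 9. The slice token[:8] selects indices [0, 1, 2, 3, 4, 5, 6, 7] (0->'a', 1->'l', 2->'g', 3->'o', 4->'r', 5->'i', 6->'t', 7->'h'), giving 'algorith'.

'algorith'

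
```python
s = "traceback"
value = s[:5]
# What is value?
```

s has length 9. The slice s[:5] selects indices [0, 1, 2, 3, 4] (0->'t', 1->'r', 2->'a', 3->'c', 4->'e'), giving 'trace'.

'trace'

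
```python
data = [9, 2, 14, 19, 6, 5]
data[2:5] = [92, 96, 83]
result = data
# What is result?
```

data starts as [9, 2, 14, 19, 6, 5] (length 6). The slice data[2:5] covers indices [2, 3, 4] with values [14, 19, 6]. Replacing that slice with [92, 96, 83] (same length) produces [9, 2, 92, 96, 83, 5].

[9, 2, 92, 96, 83, 5]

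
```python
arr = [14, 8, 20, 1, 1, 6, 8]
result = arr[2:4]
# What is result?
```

arr has length 7. The slice arr[2:4] selects indices [2, 3] (2->20, 3->1), giving [20, 1].

[20, 1]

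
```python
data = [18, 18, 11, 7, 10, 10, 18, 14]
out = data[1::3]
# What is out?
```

data has length 8. The slice data[1::3] selects indices [1, 4, 7] (1->18, 4->10, 7->14), giving [18, 10, 14].

[18, 10, 14]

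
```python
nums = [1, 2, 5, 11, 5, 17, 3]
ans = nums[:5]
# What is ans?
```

nums has length 7. The slice nums[:5] selects indices [0, 1, 2, 3, 4] (0->1, 1->2, 2->5, 3->11, 4->5), giving [1, 2, 5, 11, 5].

[1, 2, 5, 11, 5]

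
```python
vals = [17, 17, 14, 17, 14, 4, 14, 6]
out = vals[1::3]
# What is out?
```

vals has length 8. The slice vals[1::3] selects indices [1, 4, 7] (1->17, 4->14, 7->6), giving [17, 14, 6].

[17, 14, 6]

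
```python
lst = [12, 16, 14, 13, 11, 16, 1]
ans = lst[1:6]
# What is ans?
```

lst has length 7. The slice lst[1:6] selects indices [1, 2, 3, 4, 5] (1->16, 2->14, 3->13, 4->11, 5->16), giving [16, 14, 13, 11, 16].

[16, 14, 13, 11, 16]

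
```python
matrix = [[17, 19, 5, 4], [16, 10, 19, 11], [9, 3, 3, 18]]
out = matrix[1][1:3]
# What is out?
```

matrix[1] = [16, 10, 19, 11]. matrix[1] has length 4. The slice matrix[1][1:3] selects indices [1, 2] (1->10, 2->19), giving [10, 19].

[10, 19]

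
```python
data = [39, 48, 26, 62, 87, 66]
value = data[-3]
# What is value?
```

data has length 6. Negative index -3 maps to positive index 6 + (-3) = 3. data[3] = 62.

62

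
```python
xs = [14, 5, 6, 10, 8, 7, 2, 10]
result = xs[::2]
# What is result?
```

xs has length 8. The slice xs[::2] selects indices [0, 2, 4, 6] (0->14, 2->6, 4->8, 6->2), giving [14, 6, 8, 2].

[14, 6, 8, 2]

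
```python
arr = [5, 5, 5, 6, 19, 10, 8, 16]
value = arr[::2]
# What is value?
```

arr has length 8. The slice arr[::2] selects indices [0, 2, 4, 6] (0->5, 2->5, 4->19, 6->8), giving [5, 5, 19, 8].

[5, 5, 19, 8]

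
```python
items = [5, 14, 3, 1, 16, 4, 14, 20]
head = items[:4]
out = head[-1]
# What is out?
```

items has length 8. The slice items[:4] selects indices [0, 1, 2, 3] (0->5, 1->14, 2->3, 3->1), giving [5, 14, 3, 1]. So head = [5, 14, 3, 1]. Then head[-1] = 1.

1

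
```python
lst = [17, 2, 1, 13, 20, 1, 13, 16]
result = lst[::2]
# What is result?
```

lst has length 8. The slice lst[::2] selects indices [0, 2, 4, 6] (0->17, 2->1, 4->20, 6->13), giving [17, 1, 20, 13].

[17, 1, 20, 13]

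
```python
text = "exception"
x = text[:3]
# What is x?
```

text has length 9. The slice text[:3] selects indices [0, 1, 2] (0->'e', 1->'x', 2->'c'), giving 'exc'.

'exc'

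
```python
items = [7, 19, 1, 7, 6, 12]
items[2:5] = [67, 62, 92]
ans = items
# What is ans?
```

items starts as [7, 19, 1, 7, 6, 12] (length 6). The slice items[2:5] covers indices [2, 3, 4] with values [1, 7, 6]. Replacing that slice with [67, 62, 92] (same length) produces [7, 19, 67, 62, 92, 12].

[7, 19, 67, 62, 92, 12]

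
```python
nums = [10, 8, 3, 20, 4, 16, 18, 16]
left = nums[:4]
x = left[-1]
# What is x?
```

nums has length 8. The slice nums[:4] selects indices [0, 1, 2, 3] (0->10, 1->8, 2->3, 3->20), giving [10, 8, 3, 20]. So left = [10, 8, 3, 20]. Then left[-1] = 20.

20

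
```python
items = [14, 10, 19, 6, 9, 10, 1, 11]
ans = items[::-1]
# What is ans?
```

items has length 8. The slice items[::-1] selects indices [7, 6, 5, 4, 3, 2, 1, 0] (7->11, 6->1, 5->10, 4->9, 3->6, 2->19, 1->10, 0->14), giving [11, 1, 10, 9, 6, 19, 10, 14].

[11, 1, 10, 9, 6, 19, 10, 14]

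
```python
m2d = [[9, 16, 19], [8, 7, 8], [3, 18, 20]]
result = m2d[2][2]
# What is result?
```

m2d[2] = [3, 18, 20]. Taking column 2 of that row yields 20.

20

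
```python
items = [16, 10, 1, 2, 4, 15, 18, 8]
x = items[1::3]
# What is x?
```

items has length 8. The slice items[1::3] selects indices [1, 4, 7] (1->10, 4->4, 7->8), giving [10, 4, 8].

[10, 4, 8]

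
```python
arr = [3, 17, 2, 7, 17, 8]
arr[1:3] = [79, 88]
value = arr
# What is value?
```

arr starts as [3, 17, 2, 7, 17, 8] (length 6). The slice arr[1:3] covers indices [1, 2] with values [17, 2]. Replacing that slice with [79, 88] (same length) produces [3, 79, 88, 7, 17, 8].

[3, 79, 88, 7, 17, 8]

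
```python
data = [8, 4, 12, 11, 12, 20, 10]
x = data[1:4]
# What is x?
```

data has length 7. The slice data[1:4] selects indices [1, 2, 3] (1->4, 2->12, 3->11), giving [4, 12, 11].

[4, 12, 11]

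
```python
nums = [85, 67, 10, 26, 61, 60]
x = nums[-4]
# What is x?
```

nums has length 6. Negative index -4 maps to positive index 6 + (-4) = 2. nums[2] = 10.

10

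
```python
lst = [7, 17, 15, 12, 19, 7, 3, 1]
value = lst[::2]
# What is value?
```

lst has length 8. The slice lst[::2] selects indices [0, 2, 4, 6] (0->7, 2->15, 4->19, 6->3), giving [7, 15, 19, 3].

[7, 15, 19, 3]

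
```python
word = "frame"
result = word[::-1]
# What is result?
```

word has length 5. The slice word[::-1] selects indices [4, 3, 2, 1, 0] (4->'e', 3->'m', 2->'a', 1->'r', 0->'f'), giving 'emarf'.

'emarf'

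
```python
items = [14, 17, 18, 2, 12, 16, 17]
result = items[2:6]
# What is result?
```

items has length 7. The slice items[2:6] selects indices [2, 3, 4, 5] (2->18, 3->2, 4->12, 5->16), giving [18, 2, 12, 16].

[18, 2, 12, 16]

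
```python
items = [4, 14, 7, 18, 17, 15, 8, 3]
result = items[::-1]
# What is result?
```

items has length 8. The slice items[::-1] selects indices [7, 6, 5, 4, 3, 2, 1, 0] (7->3, 6->8, 5->15, 4->17, 3->18, 2->7, 1->14, 0->4), giving [3, 8, 15, 17, 18, 7, 14, 4].

[3, 8, 15, 17, 18, 7, 14, 4]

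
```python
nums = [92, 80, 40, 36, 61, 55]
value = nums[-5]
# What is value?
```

nums has length 6. Negative index -5 maps to positive index 6 + (-5) = 1. nums[1] = 80.

80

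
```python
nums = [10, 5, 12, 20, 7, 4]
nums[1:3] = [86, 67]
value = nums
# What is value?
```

nums starts as [10, 5, 12, 20, 7, 4] (length 6). The slice nums[1:3] covers indices [1, 2] with values [5, 12]. Replacing that slice with [86, 67] (same length) produces [10, 86, 67, 20, 7, 4].

[10, 86, 67, 20, 7, 4]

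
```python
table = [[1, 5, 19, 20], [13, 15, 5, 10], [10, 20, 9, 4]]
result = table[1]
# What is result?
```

table has 3 rows. Row 1 is [13, 15, 5, 10].

[13, 15, 5, 10]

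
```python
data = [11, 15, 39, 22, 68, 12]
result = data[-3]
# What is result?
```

data has length 6. Negative index -3 maps to positive index 6 + (-3) = 3. data[3] = 22.

22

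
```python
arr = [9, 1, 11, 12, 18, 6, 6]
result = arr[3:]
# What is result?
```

arr has length 7. The slice arr[3:] selects indices [3, 4, 5, 6] (3->12, 4->18, 5->6, 6->6), giving [12, 18, 6, 6].

[12, 18, 6, 6]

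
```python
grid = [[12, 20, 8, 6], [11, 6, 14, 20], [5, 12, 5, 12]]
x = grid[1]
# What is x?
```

grid has 3 rows. Row 1 is [11, 6, 14, 20].

[11, 6, 14, 20]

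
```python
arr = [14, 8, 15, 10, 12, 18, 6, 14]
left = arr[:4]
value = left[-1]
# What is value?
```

arr has length 8. The slice arr[:4] selects indices [0, 1, 2, 3] (0->14, 1->8, 2->15, 3->10), giving [14, 8, 15, 10]. So left = [14, 8, 15, 10]. Then left[-1] = 10.

10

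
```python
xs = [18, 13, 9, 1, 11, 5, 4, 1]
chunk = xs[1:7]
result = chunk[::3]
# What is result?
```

xs has length 8. The slice xs[1:7] selects indices [1, 2, 3, 4, 5, 6] (1->13, 2->9, 3->1, 4->11, 5->5, 6->4), giving [13, 9, 1, 11, 5, 4]. So chunk = [13, 9, 1, 11, 5, 4]. chunk has length 6. The slice chunk[::3] selects indices [0, 3] (0->13, 3->11), giving [13, 11].

[13, 11]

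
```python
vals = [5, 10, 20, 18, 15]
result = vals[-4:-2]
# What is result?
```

vals has length 5. The slice vals[-4:-2] selects indices [1, 2] (1->10, 2->20), giving [10, 20].

[10, 20]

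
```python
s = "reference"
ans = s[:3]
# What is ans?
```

s has length 9. The slice s[:3] selects indices [0, 1, 2] (0->'r', 1->'e', 2->'f'), giving 'ref'.

'ref'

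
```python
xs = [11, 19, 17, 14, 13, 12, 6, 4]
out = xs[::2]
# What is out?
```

xs has length 8. The slice xs[::2] selects indices [0, 2, 4, 6] (0->11, 2->17, 4->13, 6->6), giving [11, 17, 13, 6].

[11, 17, 13, 6]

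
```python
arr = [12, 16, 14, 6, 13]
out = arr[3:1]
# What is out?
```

arr has length 5. The slice arr[3:1] resolves to an empty index range, so the result is [].

[]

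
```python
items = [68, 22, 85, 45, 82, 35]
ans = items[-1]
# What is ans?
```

items has length 6. Negative index -1 maps to positive index 6 + (-1) = 5. items[5] = 35.

35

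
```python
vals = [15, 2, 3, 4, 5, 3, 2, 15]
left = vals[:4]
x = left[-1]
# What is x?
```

vals has length 8. The slice vals[:4] selects indices [0, 1, 2, 3] (0->15, 1->2, 2->3, 3->4), giving [15, 2, 3, 4]. So left = [15, 2, 3, 4]. Then left[-1] = 4.

4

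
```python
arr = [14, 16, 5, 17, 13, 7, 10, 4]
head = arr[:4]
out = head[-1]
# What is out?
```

arr has length 8. The slice arr[:4] selects indices [0, 1, 2, 3] (0->14, 1->16, 2->5, 3->17), giving [14, 16, 5, 17]. So head = [14, 16, 5, 17]. Then head[-1] = 17.

17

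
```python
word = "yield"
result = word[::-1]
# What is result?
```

word has length 5. The slice word[::-1] selects indices [4, 3, 2, 1, 0] (4->'d', 3->'l', 2->'e', 1->'i', 0->'y'), giving 'dleiy'.

'dleiy'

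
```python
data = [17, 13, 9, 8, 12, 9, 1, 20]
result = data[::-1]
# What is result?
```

data has length 8. The slice data[::-1] selects indices [7, 6, 5, 4, 3, 2, 1, 0] (7->20, 6->1, 5->9, 4->12, 3->8, 2->9, 1->13, 0->17), giving [20, 1, 9, 12, 8, 9, 13, 17].

[20, 1, 9, 12, 8, 9, 13, 17]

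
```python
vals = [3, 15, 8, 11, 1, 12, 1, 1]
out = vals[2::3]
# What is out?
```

vals has length 8. The slice vals[2::3] selects indices [2, 5] (2->8, 5->12), giving [8, 12].

[8, 12]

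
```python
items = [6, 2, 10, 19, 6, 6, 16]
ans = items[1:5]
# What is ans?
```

items has length 7. The slice items[1:5] selects indices [1, 2, 3, 4] (1->2, 2->10, 3->19, 4->6), giving [2, 10, 19, 6].

[2, 10, 19, 6]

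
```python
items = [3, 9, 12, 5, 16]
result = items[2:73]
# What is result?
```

items has length 5. The slice items[2:73] selects indices [2, 3, 4] (2->12, 3->5, 4->16), giving [12, 5, 16].

[12, 5, 16]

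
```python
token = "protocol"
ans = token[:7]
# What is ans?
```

token has length 8. The slice token[:7] selects indices [0, 1, 2, 3, 4, 5, 6] (0->'p', 1->'r', 2->'o', 3->'t', 4->'o', 5->'c', 6->'o'), giving 'protoco'.

'protoco'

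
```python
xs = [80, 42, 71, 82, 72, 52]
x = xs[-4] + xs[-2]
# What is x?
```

xs has length 6. Negative index -4 maps to positive index 6 + (-4) = 2. xs[2] = 71.
xs has length 6. Negative index -2 maps to positive index 6 + (-2) = 4. xs[4] = 72.
Sum: 71 + 72 = 143.

143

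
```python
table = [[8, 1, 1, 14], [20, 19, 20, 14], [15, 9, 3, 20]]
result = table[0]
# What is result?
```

table has 3 rows. Row 0 is [8, 1, 1, 14].

[8, 1, 1, 14]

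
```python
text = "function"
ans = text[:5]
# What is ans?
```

text has length 8. The slice text[:5] selects indices [0, 1, 2, 3, 4] (0->'f', 1->'u', 2->'n', 3->'c', 4->'t'), giving 'funct'.

'funct'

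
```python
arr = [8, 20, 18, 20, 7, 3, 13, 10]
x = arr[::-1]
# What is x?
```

arr has length 8. The slice arr[::-1] selects indices [7, 6, 5, 4, 3, 2, 1, 0] (7->10, 6->13, 5->3, 4->7, 3->20, 2->18, 1->20, 0->8), giving [10, 13, 3, 7, 20, 18, 20, 8].

[10, 13, 3, 7, 20, 18, 20, 8]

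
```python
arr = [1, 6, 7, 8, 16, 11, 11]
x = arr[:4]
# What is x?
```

arr has length 7. The slice arr[:4] selects indices [0, 1, 2, 3] (0->1, 1->6, 2->7, 3->8), giving [1, 6, 7, 8].

[1, 6, 7, 8]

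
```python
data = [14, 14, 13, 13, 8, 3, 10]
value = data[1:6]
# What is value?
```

data has length 7. The slice data[1:6] selects indices [1, 2, 3, 4, 5] (1->14, 2->13, 3->13, 4->8, 5->3), giving [14, 13, 13, 8, 3].

[14, 13, 13, 8, 3]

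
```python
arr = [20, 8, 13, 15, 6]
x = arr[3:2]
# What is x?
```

arr has length 5. The slice arr[3:2] resolves to an empty index range, so the result is [].

[]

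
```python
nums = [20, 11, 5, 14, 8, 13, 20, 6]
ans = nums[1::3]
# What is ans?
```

nums has length 8. The slice nums[1::3] selects indices [1, 4, 7] (1->11, 4->8, 7->6), giving [11, 8, 6].

[11, 8, 6]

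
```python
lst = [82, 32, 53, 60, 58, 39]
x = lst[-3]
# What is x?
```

lst has length 6. Negative index -3 maps to positive index 6 + (-3) = 3. lst[3] = 60.

60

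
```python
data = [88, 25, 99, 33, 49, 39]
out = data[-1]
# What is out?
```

data has length 6. Negative index -1 maps to positive index 6 + (-1) = 5. data[5] = 39.

39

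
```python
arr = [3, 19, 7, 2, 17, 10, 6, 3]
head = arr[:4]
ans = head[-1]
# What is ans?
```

arr has length 8. The slice arr[:4] selects indices [0, 1, 2, 3] (0->3, 1->19, 2->7, 3->2), giving [3, 19, 7, 2]. So head = [3, 19, 7, 2]. Then head[-1] = 2.

2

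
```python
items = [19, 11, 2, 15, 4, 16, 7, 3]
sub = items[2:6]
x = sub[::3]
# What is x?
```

items has length 8. The slice items[2:6] selects indices [2, 3, 4, 5] (2->2, 3->15, 4->4, 5->16), giving [2, 15, 4, 16]. So sub = [2, 15, 4, 16]. sub has length 4. The slice sub[::3] selects indices [0, 3] (0->2, 3->16), giving [2, 16].

[2, 16]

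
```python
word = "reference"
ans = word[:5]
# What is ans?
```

word has length 9. The slice word[:5] selects indices [0, 1, 2, 3, 4] (0->'r', 1->'e', 2->'f', 3->'e', 4->'r'), giving 'refer'.

'refer'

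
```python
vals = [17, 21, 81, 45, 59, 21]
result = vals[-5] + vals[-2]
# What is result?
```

vals has length 6. Negative index -5 maps to positive index 6 + (-5) = 1. vals[1] = 21.
vals has length 6. Negative index -2 maps to positive index 6 + (-2) = 4. vals[4] = 59.
Sum: 21 + 59 = 80.

80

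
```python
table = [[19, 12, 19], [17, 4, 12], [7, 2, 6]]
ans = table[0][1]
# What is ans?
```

table[0] = [19, 12, 19]. Taking column 1 of that row yields 12.

12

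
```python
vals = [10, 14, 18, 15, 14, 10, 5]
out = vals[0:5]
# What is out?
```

vals has length 7. The slice vals[0:5] selects indices [0, 1, 2, 3, 4] (0->10, 1->14, 2->18, 3->15, 4->14), giving [10, 14, 18, 15, 14].

[10, 14, 18, 15, 14]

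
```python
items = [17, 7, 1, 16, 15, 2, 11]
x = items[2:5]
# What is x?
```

items has length 7. The slice items[2:5] selects indices [2, 3, 4] (2->1, 3->16, 4->15), giving [1, 16, 15].

[1, 16, 15]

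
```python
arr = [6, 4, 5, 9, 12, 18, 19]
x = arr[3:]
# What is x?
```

arr has length 7. The slice arr[3:] selects indices [3, 4, 5, 6] (3->9, 4->12, 5->18, 6->19), giving [9, 12, 18, 19].

[9, 12, 18, 19]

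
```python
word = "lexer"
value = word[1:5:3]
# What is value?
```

word has length 5. The slice word[1:5:3] selects indices [1, 4] (1->'e', 4->'r'), giving 'er'.

'er'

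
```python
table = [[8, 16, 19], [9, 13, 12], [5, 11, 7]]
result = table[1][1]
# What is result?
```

table[1] = [9, 13, 12]. Taking column 1 of that row yields 13.

13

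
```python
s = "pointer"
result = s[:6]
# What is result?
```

s has length 7. The slice s[:6] selects indices [0, 1, 2, 3, 4, 5] (0->'p', 1->'o', 2->'i', 3->'n', 4->'t', 5->'e'), giving 'pointe'.

'pointe'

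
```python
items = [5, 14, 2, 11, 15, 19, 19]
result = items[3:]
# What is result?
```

items has length 7. The slice items[3:] selects indices [3, 4, 5, 6] (3->11, 4->15, 5->19, 6->19), giving [11, 15, 19, 19].

[11, 15, 19, 19]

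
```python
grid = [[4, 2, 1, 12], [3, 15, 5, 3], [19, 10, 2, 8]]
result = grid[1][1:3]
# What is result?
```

grid[1] = [3, 15, 5, 3]. grid[1] has length 4. The slice grid[1][1:3] selects indices [1, 2] (1->15, 2->5), giving [15, 5].

[15, 5]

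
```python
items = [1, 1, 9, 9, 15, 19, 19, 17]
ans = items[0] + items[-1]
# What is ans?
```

items has length 8. items[0] = 1.
items has length 8. Negative index -1 maps to positive index 8 + (-1) = 7. items[7] = 17.
Sum: 1 + 17 = 18.

18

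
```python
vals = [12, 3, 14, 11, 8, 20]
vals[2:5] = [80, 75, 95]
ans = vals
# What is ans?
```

vals starts as [12, 3, 14, 11, 8, 20] (length 6). The slice vals[2:5] covers indices [2, 3, 4] with values [14, 11, 8]. Replacing that slice with [80, 75, 95] (same length) produces [12, 3, 80, 75, 95, 20].

[12, 3, 80, 75, 95, 20]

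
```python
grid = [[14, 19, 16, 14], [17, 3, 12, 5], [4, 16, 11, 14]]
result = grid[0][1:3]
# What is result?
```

grid[0] = [14, 19, 16, 14]. grid[0] has length 4. The slice grid[0][1:3] selects indices [1, 2] (1->19, 2->16), giving [19, 16].

[19, 16]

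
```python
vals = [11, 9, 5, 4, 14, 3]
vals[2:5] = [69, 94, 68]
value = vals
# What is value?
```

vals starts as [11, 9, 5, 4, 14, 3] (length 6). The slice vals[2:5] covers indices [2, 3, 4] with values [5, 4, 14]. Replacing that slice with [69, 94, 68] (same length) produces [11, 9, 69, 94, 68, 3].

[11, 9, 69, 94, 68, 3]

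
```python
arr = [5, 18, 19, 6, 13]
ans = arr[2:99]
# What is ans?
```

arr has length 5. The slice arr[2:99] selects indices [2, 3, 4] (2->19, 3->6, 4->13), giving [19, 6, 13].

[19, 6, 13]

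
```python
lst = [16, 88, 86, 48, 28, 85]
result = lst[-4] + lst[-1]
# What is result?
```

lst has length 6. Negative index -4 maps to positive index 6 + (-4) = 2. lst[2] = 86.
lst has length 6. Negative index -1 maps to positive index 6 + (-1) = 5. lst[5] = 85.
Sum: 86 + 85 = 171.

171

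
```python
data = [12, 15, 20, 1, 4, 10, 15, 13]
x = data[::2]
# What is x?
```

data has length 8. The slice data[::2] selects indices [0, 2, 4, 6] (0->12, 2->20, 4->4, 6->15), giving [12, 20, 4, 15].

[12, 20, 4, 15]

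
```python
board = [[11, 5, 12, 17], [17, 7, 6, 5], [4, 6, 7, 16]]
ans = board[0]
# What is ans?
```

board has 3 rows. Row 0 is [11, 5, 12, 17].

[11, 5, 12, 17]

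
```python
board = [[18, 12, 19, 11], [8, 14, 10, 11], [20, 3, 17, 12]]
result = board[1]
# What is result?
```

board has 3 rows. Row 1 is [8, 14, 10, 11].

[8, 14, 10, 11]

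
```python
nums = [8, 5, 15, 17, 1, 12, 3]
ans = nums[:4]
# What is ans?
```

nums has length 7. The slice nums[:4] selects indices [0, 1, 2, 3] (0->8, 1->5, 2->15, 3->17), giving [8, 5, 15, 17].

[8, 5, 15, 17]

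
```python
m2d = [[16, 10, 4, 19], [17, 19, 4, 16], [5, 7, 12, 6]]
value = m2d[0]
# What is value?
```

m2d has 3 rows. Row 0 is [16, 10, 4, 19].

[16, 10, 4, 19]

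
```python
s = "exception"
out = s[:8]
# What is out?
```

s has length 9. The slice s[:8] selects indices [0, 1, 2, 3, 4, 5, 6, 7] (0->'e', 1->'x', 2->'c', 3->'e', 4->'p', 5->'t', 6->'i', 7->'o'), giving 'exceptio'.

'exceptio'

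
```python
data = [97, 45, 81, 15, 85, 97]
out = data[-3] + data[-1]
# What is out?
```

data has length 6. Negative index -3 maps to positive index 6 + (-3) = 3. data[3] = 15.
data has length 6. Negative index -1 maps to positive index 6 + (-1) = 5. data[5] = 97.
Sum: 15 + 97 = 112.

112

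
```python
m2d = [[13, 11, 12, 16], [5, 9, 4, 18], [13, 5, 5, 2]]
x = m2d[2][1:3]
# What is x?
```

m2d[2] = [13, 5, 5, 2]. m2d[2] has length 4. The slice m2d[2][1:3] selects indices [1, 2] (1->5, 2->5), giving [5, 5].

[5, 5]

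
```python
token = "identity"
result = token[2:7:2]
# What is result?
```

token has length 8. The slice token[2:7:2] selects indices [2, 4, 6] (2->'e', 4->'t', 6->'t'), giving 'ett'.

'ett'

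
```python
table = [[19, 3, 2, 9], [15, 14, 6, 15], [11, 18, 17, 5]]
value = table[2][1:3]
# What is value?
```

table[2] = [11, 18, 17, 5]. table[2] has length 4. The slice table[2][1:3] selects indices [1, 2] (1->18, 2->17), giving [18, 17].

[18, 17]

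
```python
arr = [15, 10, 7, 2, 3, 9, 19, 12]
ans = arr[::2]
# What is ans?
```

arr has length 8. The slice arr[::2] selects indices [0, 2, 4, 6] (0->15, 2->7, 4->3, 6->19), giving [15, 7, 3, 19].

[15, 7, 3, 19]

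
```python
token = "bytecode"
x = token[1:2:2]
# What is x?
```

token has length 8. The slice token[1:2:2] selects indices [1] (1->'y'), giving 'y'.

'y'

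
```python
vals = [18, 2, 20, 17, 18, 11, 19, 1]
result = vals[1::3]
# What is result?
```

vals has length 8. The slice vals[1::3] selects indices [1, 4, 7] (1->2, 4->18, 7->1), giving [2, 18, 1].

[2, 18, 1]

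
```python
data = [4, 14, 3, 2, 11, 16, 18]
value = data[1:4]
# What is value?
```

data has length 7. The slice data[1:4] selects indices [1, 2, 3] (1->14, 2->3, 3->2), giving [14, 3, 2].

[14, 3, 2]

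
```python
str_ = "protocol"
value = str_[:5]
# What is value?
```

str_ has length 8. The slice str_[:5] selects indices [0, 1, 2, 3, 4] (0->'p', 1->'r', 2->'o', 3->'t', 4->'o'), giving 'proto'.

'proto'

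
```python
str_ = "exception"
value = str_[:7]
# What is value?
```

str_ has length 9. The slice str_[:7] selects indices [0, 1, 2, 3, 4, 5, 6] (0->'e', 1->'x', 2->'c', 3->'e', 4->'p', 5->'t', 6->'i'), giving 'excepti'.

'excepti'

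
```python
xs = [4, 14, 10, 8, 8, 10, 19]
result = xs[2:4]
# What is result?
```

xs has length 7. The slice xs[2:4] selects indices [2, 3] (2->10, 3->8), giving [10, 8].

[10, 8]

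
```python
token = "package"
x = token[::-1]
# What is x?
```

token has length 7. The slice token[::-1] selects indices [6, 5, 4, 3, 2, 1, 0] (6->'e', 5->'g', 4->'a', 3->'k', 2->'c', 1->'a', 0->'p'), giving 'egakcap'.

'egakcap'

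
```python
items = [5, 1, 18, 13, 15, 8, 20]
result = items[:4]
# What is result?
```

items has length 7. The slice items[:4] selects indices [0, 1, 2, 3] (0->5, 1->1, 2->18, 3->13), giving [5, 1, 18, 13].

[5, 1, 18, 13]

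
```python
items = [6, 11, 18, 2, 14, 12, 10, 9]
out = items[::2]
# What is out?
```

items has length 8. The slice items[::2] selects indices [0, 2, 4, 6] (0->6, 2->18, 4->14, 6->10), giving [6, 18, 14, 10].

[6, 18, 14, 10]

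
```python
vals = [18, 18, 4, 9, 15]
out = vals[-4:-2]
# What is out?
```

vals has length 5. The slice vals[-4:-2] selects indices [1, 2] (1->18, 2->4), giving [18, 4].

[18, 4]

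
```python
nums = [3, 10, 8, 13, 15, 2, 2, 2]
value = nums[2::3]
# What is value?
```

nums has length 8. The slice nums[2::3] selects indices [2, 5] (2->8, 5->2), giving [8, 2].

[8, 2]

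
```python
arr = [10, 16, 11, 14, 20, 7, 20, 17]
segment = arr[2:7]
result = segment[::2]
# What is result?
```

arr has length 8. The slice arr[2:7] selects indices [2, 3, 4, 5, 6] (2->11, 3->14, 4->20, 5->7, 6->20), giving [11, 14, 20, 7, 20]. So segment = [11, 14, 20, 7, 20]. segment has length 5. The slice segment[::2] selects indices [0, 2, 4] (0->11, 2->20, 4->20), giving [11, 20, 20].

[11, 20, 20]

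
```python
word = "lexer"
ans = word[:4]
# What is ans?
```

word has length 5. The slice word[:4] selects indices [0, 1, 2, 3] (0->'l', 1->'e', 2->'x', 3->'e'), giving 'lexe'.

'lexe'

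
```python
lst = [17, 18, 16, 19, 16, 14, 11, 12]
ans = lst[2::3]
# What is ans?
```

lst has length 8. The slice lst[2::3] selects indices [2, 5] (2->16, 5->14), giving [16, 14].

[16, 14]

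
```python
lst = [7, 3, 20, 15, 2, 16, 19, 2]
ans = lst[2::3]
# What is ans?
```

lst has length 8. The slice lst[2::3] selects indices [2, 5] (2->20, 5->16), giving [20, 16].

[20, 16]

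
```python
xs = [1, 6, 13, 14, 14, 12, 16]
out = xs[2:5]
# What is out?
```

xs has length 7. The slice xs[2:5] selects indices [2, 3, 4] (2->13, 3->14, 4->14), giving [13, 14, 14].

[13, 14, 14]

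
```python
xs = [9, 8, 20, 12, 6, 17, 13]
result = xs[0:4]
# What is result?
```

xs has length 7. The slice xs[0:4] selects indices [0, 1, 2, 3] (0->9, 1->8, 2->20, 3->12), giving [9, 8, 20, 12].

[9, 8, 20, 12]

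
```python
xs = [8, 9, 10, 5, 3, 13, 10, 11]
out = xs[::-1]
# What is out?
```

xs has length 8. The slice xs[::-1] selects indices [7, 6, 5, 4, 3, 2, 1, 0] (7->11, 6->10, 5->13, 4->3, 3->5, 2->10, 1->9, 0->8), giving [11, 10, 13, 3, 5, 10, 9, 8].

[11, 10, 13, 3, 5, 10, 9, 8]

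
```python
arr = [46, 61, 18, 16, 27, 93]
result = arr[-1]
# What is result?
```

arr has length 6. Negative index -1 maps to positive index 6 + (-1) = 5. arr[5] = 93.

93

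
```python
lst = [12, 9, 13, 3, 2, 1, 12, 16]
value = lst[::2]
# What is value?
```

lst has length 8. The slice lst[::2] selects indices [0, 2, 4, 6] (0->12, 2->13, 4->2, 6->12), giving [12, 13, 2, 12].

[12, 13, 2, 12]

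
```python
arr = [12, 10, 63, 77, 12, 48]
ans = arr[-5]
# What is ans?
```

arr has length 6. Negative index -5 maps to positive index 6 + (-5) = 1. arr[1] = 10.

10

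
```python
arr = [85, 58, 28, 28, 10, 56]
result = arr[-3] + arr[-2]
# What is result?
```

arr has length 6. Negative index -3 maps to positive index 6 + (-3) = 3. arr[3] = 28.
arr has length 6. Negative index -2 maps to positive index 6 + (-2) = 4. arr[4] = 10.
Sum: 28 + 10 = 38.

38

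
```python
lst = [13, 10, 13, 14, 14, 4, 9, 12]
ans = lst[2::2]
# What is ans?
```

lst has length 8. The slice lst[2::2] selects indices [2, 4, 6] (2->13, 4->14, 6->9), giving [13, 14, 9].

[13, 14, 9]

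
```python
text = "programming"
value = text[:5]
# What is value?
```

text has length 11. The slice text[:5] selects indices [0, 1, 2, 3, 4] (0->'p', 1->'r', 2->'o', 3->'g', 4->'r'), giving 'progr'.

'progr'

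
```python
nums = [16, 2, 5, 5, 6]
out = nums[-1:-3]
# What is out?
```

nums has length 5. The slice nums[-1:-3] resolves to an empty index range, so the result is [].

[]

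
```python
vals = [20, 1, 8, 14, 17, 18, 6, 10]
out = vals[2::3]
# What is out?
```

vals has length 8. The slice vals[2::3] selects indices [2, 5] (2->8, 5->18), giving [8, 18].

[8, 18]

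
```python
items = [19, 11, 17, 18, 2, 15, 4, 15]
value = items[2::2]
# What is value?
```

items has length 8. The slice items[2::2] selects indices [2, 4, 6] (2->17, 4->2, 6->4), giving [17, 2, 4].

[17, 2, 4]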